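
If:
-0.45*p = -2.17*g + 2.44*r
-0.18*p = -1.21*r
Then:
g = 2.5184331797235*r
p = 6.72222222222222*r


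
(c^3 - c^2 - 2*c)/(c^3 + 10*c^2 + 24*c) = (c^2 - c - 2)/(c^2 + 10*c + 24)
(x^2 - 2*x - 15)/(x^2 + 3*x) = (x - 5)/x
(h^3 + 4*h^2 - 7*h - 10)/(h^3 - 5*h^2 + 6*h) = (h^2 + 6*h + 5)/(h*(h - 3))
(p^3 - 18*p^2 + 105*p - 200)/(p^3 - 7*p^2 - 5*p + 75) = (p - 8)/(p + 3)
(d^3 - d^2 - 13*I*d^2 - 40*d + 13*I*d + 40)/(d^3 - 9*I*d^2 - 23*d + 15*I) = (d^2 - d*(1 + 8*I) + 8*I)/(d^2 - 4*I*d - 3)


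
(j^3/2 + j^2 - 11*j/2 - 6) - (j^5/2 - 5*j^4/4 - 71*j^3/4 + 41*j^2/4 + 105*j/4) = -j^5/2 + 5*j^4/4 + 73*j^3/4 - 37*j^2/4 - 127*j/4 - 6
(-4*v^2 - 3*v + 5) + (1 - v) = -4*v^2 - 4*v + 6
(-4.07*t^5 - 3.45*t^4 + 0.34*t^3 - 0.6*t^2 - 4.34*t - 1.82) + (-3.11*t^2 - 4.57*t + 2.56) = -4.07*t^5 - 3.45*t^4 + 0.34*t^3 - 3.71*t^2 - 8.91*t + 0.74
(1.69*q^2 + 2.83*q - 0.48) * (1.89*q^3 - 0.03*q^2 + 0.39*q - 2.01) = 3.1941*q^5 + 5.298*q^4 - 0.333*q^3 - 2.2788*q^2 - 5.8755*q + 0.9648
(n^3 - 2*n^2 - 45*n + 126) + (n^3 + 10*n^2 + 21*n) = 2*n^3 + 8*n^2 - 24*n + 126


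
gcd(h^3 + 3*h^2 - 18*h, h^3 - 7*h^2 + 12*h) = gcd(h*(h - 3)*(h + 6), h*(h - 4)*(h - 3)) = h^2 - 3*h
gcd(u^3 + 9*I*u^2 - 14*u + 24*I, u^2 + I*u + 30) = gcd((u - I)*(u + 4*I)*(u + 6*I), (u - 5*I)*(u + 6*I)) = u + 6*I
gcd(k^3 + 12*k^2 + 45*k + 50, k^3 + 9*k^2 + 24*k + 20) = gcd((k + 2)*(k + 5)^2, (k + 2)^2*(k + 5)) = k^2 + 7*k + 10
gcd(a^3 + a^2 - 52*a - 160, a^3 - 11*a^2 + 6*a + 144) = a - 8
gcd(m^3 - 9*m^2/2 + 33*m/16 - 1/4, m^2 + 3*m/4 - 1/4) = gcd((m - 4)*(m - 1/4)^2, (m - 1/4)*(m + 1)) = m - 1/4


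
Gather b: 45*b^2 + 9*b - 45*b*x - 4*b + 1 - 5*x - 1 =45*b^2 + b*(5 - 45*x) - 5*x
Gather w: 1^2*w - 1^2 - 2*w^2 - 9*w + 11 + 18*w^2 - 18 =16*w^2 - 8*w - 8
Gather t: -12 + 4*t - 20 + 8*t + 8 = 12*t - 24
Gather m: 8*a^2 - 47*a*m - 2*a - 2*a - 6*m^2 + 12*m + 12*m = 8*a^2 - 4*a - 6*m^2 + m*(24 - 47*a)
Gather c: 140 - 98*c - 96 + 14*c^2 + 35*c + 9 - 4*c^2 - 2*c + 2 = 10*c^2 - 65*c + 55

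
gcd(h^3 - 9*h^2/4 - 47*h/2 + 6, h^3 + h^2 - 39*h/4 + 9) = h + 4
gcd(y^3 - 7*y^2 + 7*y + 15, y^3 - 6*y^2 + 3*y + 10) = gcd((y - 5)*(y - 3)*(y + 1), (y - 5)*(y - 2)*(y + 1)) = y^2 - 4*y - 5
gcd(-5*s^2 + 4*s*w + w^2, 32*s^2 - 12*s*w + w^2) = 1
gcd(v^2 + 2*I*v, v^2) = v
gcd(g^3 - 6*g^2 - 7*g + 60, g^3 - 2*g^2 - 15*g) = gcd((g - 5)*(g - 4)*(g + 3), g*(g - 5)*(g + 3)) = g^2 - 2*g - 15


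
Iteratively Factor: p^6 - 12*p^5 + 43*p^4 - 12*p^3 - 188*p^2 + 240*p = (p)*(p^5 - 12*p^4 + 43*p^3 - 12*p^2 - 188*p + 240) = p*(p - 3)*(p^4 - 9*p^3 + 16*p^2 + 36*p - 80) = p*(p - 3)*(p + 2)*(p^3 - 11*p^2 + 38*p - 40) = p*(p - 5)*(p - 3)*(p + 2)*(p^2 - 6*p + 8) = p*(p - 5)*(p - 3)*(p - 2)*(p + 2)*(p - 4)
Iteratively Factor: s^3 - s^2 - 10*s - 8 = (s + 1)*(s^2 - 2*s - 8) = (s + 1)*(s + 2)*(s - 4)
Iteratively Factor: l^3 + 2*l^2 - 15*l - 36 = (l - 4)*(l^2 + 6*l + 9) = (l - 4)*(l + 3)*(l + 3)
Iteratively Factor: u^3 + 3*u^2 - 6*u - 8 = (u - 2)*(u^2 + 5*u + 4) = (u - 2)*(u + 4)*(u + 1)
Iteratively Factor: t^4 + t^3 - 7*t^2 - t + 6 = (t - 1)*(t^3 + 2*t^2 - 5*t - 6) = (t - 2)*(t - 1)*(t^2 + 4*t + 3) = (t - 2)*(t - 1)*(t + 1)*(t + 3)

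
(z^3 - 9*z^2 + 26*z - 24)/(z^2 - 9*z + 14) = (z^2 - 7*z + 12)/(z - 7)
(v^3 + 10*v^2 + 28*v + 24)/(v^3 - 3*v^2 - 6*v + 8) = (v^2 + 8*v + 12)/(v^2 - 5*v + 4)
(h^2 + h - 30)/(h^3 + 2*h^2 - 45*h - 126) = (h - 5)/(h^2 - 4*h - 21)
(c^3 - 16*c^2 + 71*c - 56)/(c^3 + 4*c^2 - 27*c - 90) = (c^3 - 16*c^2 + 71*c - 56)/(c^3 + 4*c^2 - 27*c - 90)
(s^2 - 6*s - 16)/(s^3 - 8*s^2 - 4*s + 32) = 1/(s - 2)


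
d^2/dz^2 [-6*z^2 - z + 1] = -12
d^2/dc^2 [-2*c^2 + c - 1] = -4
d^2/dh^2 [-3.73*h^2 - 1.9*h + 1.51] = -7.46000000000000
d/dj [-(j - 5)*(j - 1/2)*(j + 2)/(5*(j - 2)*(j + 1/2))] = (-4*j^4 + 12*j^3 - 43*j^2 + 12*j - 64)/(5*(4*j^4 - 12*j^3 + j^2 + 12*j + 4))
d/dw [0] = 0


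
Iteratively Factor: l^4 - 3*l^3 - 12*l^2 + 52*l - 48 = (l - 2)*(l^3 - l^2 - 14*l + 24) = (l - 3)*(l - 2)*(l^2 + 2*l - 8) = (l - 3)*(l - 2)^2*(l + 4)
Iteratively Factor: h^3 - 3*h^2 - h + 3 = (h - 1)*(h^2 - 2*h - 3) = (h - 3)*(h - 1)*(h + 1)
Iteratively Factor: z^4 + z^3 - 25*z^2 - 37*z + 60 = (z + 4)*(z^3 - 3*z^2 - 13*z + 15) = (z - 1)*(z + 4)*(z^2 - 2*z - 15) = (z - 1)*(z + 3)*(z + 4)*(z - 5)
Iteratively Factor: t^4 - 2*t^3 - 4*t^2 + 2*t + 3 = (t + 1)*(t^3 - 3*t^2 - t + 3) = (t - 1)*(t + 1)*(t^2 - 2*t - 3) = (t - 3)*(t - 1)*(t + 1)*(t + 1)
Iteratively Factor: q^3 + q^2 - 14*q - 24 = (q - 4)*(q^2 + 5*q + 6) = (q - 4)*(q + 3)*(q + 2)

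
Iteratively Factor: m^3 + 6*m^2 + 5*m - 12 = (m + 4)*(m^2 + 2*m - 3) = (m + 3)*(m + 4)*(m - 1)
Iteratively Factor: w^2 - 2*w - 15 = (w + 3)*(w - 5)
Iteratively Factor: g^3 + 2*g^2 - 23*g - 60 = (g + 4)*(g^2 - 2*g - 15) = (g - 5)*(g + 4)*(g + 3)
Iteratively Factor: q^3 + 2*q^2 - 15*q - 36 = (q - 4)*(q^2 + 6*q + 9) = (q - 4)*(q + 3)*(q + 3)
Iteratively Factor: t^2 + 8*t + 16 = (t + 4)*(t + 4)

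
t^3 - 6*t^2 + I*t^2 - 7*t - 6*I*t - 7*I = (t - 7)*(t + 1)*(t + I)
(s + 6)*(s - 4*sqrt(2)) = s^2 - 4*sqrt(2)*s + 6*s - 24*sqrt(2)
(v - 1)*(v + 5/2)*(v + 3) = v^3 + 9*v^2/2 + 2*v - 15/2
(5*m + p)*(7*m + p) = 35*m^2 + 12*m*p + p^2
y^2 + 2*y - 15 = (y - 3)*(y + 5)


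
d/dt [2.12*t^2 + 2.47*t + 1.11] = 4.24*t + 2.47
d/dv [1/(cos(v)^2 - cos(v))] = (-sin(v)/cos(v)^2 + 2*tan(v))/(cos(v) - 1)^2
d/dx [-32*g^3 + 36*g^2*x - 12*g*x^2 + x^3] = 36*g^2 - 24*g*x + 3*x^2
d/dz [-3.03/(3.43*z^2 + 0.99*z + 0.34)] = (20.7858*z + 2.9997)/(3.43*z^2 + 0.99*z + 0.34)^2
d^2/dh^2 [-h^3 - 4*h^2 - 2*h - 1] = -6*h - 8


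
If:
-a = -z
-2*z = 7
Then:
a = -7/2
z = -7/2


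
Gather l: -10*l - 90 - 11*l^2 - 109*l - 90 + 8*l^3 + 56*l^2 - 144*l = 8*l^3 + 45*l^2 - 263*l - 180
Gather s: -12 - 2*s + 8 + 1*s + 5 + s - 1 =0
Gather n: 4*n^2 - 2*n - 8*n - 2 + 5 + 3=4*n^2 - 10*n + 6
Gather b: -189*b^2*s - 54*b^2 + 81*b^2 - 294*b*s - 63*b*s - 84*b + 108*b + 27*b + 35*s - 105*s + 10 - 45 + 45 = b^2*(27 - 189*s) + b*(51 - 357*s) - 70*s + 10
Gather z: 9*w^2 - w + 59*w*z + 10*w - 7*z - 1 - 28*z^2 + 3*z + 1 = 9*w^2 + 9*w - 28*z^2 + z*(59*w - 4)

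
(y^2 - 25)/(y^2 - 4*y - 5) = (y + 5)/(y + 1)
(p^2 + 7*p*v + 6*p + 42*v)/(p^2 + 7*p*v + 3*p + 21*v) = (p + 6)/(p + 3)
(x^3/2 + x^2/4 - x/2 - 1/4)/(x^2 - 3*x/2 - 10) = (-2*x^3 - x^2 + 2*x + 1)/(2*(-2*x^2 + 3*x + 20))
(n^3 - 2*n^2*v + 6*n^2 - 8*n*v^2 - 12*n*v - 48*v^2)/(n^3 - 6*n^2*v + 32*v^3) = (-n - 6)/(-n + 4*v)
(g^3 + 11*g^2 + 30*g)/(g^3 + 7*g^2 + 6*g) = (g + 5)/(g + 1)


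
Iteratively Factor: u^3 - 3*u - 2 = (u - 2)*(u^2 + 2*u + 1) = (u - 2)*(u + 1)*(u + 1)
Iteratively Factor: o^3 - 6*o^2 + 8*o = (o)*(o^2 - 6*o + 8) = o*(o - 2)*(o - 4)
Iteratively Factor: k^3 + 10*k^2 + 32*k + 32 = (k + 4)*(k^2 + 6*k + 8) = (k + 4)^2*(k + 2)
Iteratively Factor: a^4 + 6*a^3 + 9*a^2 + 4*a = (a + 1)*(a^3 + 5*a^2 + 4*a) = (a + 1)*(a + 4)*(a^2 + a) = a*(a + 1)*(a + 4)*(a + 1)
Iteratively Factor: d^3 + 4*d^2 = (d)*(d^2 + 4*d) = d*(d + 4)*(d)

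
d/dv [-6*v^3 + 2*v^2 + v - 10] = -18*v^2 + 4*v + 1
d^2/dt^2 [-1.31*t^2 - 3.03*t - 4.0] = -2.62000000000000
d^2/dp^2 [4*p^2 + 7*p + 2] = 8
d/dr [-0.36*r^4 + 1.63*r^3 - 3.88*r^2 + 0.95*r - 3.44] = -1.44*r^3 + 4.89*r^2 - 7.76*r + 0.95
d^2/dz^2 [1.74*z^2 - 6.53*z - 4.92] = 3.48000000000000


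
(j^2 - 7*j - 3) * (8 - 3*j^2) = -3*j^4 + 21*j^3 + 17*j^2 - 56*j - 24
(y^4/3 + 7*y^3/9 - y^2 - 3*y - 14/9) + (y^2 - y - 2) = y^4/3 + 7*y^3/9 - 4*y - 32/9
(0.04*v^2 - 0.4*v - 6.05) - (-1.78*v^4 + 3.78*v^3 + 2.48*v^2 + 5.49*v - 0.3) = 1.78*v^4 - 3.78*v^3 - 2.44*v^2 - 5.89*v - 5.75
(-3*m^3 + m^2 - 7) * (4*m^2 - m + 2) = -12*m^5 + 7*m^4 - 7*m^3 - 26*m^2 + 7*m - 14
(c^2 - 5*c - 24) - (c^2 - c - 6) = -4*c - 18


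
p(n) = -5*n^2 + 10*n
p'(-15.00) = 160.00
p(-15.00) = -1275.00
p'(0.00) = 10.00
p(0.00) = 0.00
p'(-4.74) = 57.40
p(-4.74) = -159.74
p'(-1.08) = 20.80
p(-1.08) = -16.63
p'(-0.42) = 14.20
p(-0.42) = -5.08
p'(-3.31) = 43.10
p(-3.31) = -87.88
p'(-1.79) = 27.90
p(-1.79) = -33.92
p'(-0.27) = 12.70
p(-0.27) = -3.06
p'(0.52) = 4.80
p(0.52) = 3.85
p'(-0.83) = 18.30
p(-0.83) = -11.74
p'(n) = 10 - 10*n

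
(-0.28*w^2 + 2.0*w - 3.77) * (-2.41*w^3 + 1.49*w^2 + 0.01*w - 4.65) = 0.6748*w^5 - 5.2372*w^4 + 12.0629*w^3 - 4.2953*w^2 - 9.3377*w + 17.5305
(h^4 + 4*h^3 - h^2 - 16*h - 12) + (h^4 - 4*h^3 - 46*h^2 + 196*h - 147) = 2*h^4 - 47*h^2 + 180*h - 159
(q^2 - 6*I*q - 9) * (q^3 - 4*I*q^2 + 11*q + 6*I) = q^5 - 10*I*q^4 - 22*q^3 - 24*I*q^2 - 63*q - 54*I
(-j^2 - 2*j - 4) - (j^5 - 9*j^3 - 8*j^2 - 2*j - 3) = -j^5 + 9*j^3 + 7*j^2 - 1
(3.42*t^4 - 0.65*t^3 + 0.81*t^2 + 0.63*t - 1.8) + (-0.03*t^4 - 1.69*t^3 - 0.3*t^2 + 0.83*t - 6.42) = 3.39*t^4 - 2.34*t^3 + 0.51*t^2 + 1.46*t - 8.22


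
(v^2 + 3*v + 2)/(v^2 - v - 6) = (v + 1)/(v - 3)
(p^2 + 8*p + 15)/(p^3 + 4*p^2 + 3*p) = (p + 5)/(p*(p + 1))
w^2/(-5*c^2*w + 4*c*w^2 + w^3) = w/(-5*c^2 + 4*c*w + w^2)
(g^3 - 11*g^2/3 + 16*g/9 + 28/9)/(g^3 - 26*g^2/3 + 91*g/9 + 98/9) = (g - 2)/(g - 7)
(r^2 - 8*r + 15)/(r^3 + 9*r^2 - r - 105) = (r - 5)/(r^2 + 12*r + 35)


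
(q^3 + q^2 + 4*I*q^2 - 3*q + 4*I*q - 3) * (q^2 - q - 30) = q^5 + 4*I*q^4 - 34*q^3 - 30*q^2 - 124*I*q^2 + 93*q - 120*I*q + 90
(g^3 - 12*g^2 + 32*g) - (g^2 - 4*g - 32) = g^3 - 13*g^2 + 36*g + 32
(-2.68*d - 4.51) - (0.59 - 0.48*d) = -2.2*d - 5.1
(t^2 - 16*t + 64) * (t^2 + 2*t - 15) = t^4 - 14*t^3 + 17*t^2 + 368*t - 960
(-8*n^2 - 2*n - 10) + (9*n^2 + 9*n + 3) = n^2 + 7*n - 7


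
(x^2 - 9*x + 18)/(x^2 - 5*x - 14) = (-x^2 + 9*x - 18)/(-x^2 + 5*x + 14)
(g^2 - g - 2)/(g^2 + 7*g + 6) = (g - 2)/(g + 6)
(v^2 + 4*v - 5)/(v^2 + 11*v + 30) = (v - 1)/(v + 6)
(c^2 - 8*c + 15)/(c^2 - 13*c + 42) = (c^2 - 8*c + 15)/(c^2 - 13*c + 42)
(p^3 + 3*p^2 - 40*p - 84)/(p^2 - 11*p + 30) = (p^2 + 9*p + 14)/(p - 5)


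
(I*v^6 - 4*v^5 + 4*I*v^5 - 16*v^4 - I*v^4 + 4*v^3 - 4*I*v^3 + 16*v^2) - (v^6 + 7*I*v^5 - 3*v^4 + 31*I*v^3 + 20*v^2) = -v^6 + I*v^6 - 4*v^5 - 3*I*v^5 - 13*v^4 - I*v^4 + 4*v^3 - 35*I*v^3 - 4*v^2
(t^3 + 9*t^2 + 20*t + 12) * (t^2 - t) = t^5 + 8*t^4 + 11*t^3 - 8*t^2 - 12*t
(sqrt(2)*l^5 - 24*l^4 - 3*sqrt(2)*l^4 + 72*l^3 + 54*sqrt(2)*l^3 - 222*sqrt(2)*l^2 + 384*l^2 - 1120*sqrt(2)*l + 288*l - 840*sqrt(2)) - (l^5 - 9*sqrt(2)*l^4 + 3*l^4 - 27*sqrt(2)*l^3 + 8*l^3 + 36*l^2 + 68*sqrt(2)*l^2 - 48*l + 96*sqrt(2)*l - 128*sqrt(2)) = -l^5 + sqrt(2)*l^5 - 27*l^4 + 6*sqrt(2)*l^4 + 64*l^3 + 81*sqrt(2)*l^3 - 290*sqrt(2)*l^2 + 348*l^2 - 1216*sqrt(2)*l + 336*l - 712*sqrt(2)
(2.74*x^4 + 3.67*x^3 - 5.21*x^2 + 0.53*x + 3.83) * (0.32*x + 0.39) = 0.8768*x^5 + 2.243*x^4 - 0.2359*x^3 - 1.8623*x^2 + 1.4323*x + 1.4937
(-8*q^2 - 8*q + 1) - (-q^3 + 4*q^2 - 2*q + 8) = q^3 - 12*q^2 - 6*q - 7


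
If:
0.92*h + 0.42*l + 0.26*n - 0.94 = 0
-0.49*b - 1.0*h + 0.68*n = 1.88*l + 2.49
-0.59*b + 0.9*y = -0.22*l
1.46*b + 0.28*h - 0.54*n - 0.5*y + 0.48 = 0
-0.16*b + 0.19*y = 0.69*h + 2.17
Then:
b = 5.50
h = -3.65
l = 3.26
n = 11.26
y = 2.81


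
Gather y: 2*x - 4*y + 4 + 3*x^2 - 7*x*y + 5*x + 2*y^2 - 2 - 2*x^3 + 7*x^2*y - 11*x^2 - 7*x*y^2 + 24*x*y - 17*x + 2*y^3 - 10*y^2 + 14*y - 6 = -2*x^3 - 8*x^2 - 10*x + 2*y^3 + y^2*(-7*x - 8) + y*(7*x^2 + 17*x + 10) - 4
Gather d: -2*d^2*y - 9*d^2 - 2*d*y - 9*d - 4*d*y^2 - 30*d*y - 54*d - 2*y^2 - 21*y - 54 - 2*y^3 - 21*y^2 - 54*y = d^2*(-2*y - 9) + d*(-4*y^2 - 32*y - 63) - 2*y^3 - 23*y^2 - 75*y - 54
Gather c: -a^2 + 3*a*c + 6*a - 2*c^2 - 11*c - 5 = -a^2 + 6*a - 2*c^2 + c*(3*a - 11) - 5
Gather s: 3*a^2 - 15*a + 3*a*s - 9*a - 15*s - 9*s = 3*a^2 - 24*a + s*(3*a - 24)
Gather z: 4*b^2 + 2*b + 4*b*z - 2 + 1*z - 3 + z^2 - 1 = 4*b^2 + 2*b + z^2 + z*(4*b + 1) - 6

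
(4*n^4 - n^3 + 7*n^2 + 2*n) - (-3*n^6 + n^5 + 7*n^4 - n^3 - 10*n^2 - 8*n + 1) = 3*n^6 - n^5 - 3*n^4 + 17*n^2 + 10*n - 1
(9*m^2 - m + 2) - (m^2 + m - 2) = 8*m^2 - 2*m + 4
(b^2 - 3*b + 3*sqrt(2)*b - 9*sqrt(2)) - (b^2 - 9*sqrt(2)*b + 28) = -3*b + 12*sqrt(2)*b - 28 - 9*sqrt(2)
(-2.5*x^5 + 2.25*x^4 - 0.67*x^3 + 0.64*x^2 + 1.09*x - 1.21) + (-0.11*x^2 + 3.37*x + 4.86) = -2.5*x^5 + 2.25*x^4 - 0.67*x^3 + 0.53*x^2 + 4.46*x + 3.65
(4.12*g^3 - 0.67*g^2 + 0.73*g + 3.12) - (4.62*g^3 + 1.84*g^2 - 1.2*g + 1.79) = -0.5*g^3 - 2.51*g^2 + 1.93*g + 1.33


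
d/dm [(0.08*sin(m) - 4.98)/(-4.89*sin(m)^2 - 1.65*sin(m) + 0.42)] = (0.3912*sin(m)^2 - 48.7044*sin(m) - 8.1834)*cos(m)/(23.9121*sin(m)^4 + 16.137*sin(m)^3 - 1.3851*sin(m)^2 - 1.386*sin(m) + 0.1764)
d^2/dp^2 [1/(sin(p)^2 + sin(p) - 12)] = (-4*sin(p)^4 - 3*sin(p)^3 - 43*sin(p)^2 - 6*sin(p) + 26)/(sin(p)^2 + sin(p) - 12)^3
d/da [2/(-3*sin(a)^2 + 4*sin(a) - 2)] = 4*(3*sin(a) - 2)*cos(a)/(3*sin(a)^2 - 4*sin(a) + 2)^2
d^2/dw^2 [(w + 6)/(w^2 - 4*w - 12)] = 2*((-3*w - 2)*(-w^2 + 4*w + 12) - 4*(w - 2)^2*(w + 6))/(-w^2 + 4*w + 12)^3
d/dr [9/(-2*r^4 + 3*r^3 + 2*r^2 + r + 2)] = 9*(8*r^3 - 9*r^2 - 4*r - 1)/(-2*r^4 + 3*r^3 + 2*r^2 + r + 2)^2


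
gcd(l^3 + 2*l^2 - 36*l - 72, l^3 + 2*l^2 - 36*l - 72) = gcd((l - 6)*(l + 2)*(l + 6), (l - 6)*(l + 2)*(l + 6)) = l^3 + 2*l^2 - 36*l - 72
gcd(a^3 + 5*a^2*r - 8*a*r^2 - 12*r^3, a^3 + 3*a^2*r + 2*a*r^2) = a + r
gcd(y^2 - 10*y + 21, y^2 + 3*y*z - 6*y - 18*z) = 1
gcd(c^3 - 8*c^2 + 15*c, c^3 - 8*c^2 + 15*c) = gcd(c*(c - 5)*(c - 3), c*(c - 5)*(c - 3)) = c^3 - 8*c^2 + 15*c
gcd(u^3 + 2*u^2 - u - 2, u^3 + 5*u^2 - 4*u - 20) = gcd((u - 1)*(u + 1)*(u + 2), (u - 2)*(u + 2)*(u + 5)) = u + 2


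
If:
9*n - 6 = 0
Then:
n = 2/3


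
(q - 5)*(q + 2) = q^2 - 3*q - 10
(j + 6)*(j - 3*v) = j^2 - 3*j*v + 6*j - 18*v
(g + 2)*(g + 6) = g^2 + 8*g + 12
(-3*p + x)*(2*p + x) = -6*p^2 - p*x + x^2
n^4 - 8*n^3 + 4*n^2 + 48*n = n*(n - 6)*(n - 4)*(n + 2)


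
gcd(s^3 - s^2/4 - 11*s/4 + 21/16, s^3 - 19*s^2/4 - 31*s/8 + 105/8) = s^2 + s/4 - 21/8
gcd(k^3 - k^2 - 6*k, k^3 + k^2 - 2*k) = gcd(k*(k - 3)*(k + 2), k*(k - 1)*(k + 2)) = k^2 + 2*k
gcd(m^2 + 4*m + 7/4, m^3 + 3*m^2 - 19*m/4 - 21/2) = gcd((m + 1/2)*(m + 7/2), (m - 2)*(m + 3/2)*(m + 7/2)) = m + 7/2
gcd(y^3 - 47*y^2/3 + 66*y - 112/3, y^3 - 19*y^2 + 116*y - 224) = y^2 - 15*y + 56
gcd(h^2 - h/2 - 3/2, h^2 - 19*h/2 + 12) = h - 3/2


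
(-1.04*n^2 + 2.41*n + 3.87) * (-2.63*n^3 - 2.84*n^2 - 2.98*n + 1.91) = 2.7352*n^5 - 3.3847*n^4 - 13.9233*n^3 - 20.159*n^2 - 6.9295*n + 7.3917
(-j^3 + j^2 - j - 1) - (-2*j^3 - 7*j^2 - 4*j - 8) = j^3 + 8*j^2 + 3*j + 7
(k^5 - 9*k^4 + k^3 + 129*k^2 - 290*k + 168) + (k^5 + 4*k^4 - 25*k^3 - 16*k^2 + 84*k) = 2*k^5 - 5*k^4 - 24*k^3 + 113*k^2 - 206*k + 168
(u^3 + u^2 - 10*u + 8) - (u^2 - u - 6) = u^3 - 9*u + 14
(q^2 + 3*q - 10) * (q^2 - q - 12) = q^4 + 2*q^3 - 25*q^2 - 26*q + 120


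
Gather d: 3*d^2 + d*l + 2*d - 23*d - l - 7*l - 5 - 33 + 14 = 3*d^2 + d*(l - 21) - 8*l - 24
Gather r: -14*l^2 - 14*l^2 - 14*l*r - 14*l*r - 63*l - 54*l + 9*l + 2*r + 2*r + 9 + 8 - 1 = -28*l^2 - 108*l + r*(4 - 28*l) + 16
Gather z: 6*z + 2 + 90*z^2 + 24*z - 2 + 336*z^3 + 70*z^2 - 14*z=336*z^3 + 160*z^2 + 16*z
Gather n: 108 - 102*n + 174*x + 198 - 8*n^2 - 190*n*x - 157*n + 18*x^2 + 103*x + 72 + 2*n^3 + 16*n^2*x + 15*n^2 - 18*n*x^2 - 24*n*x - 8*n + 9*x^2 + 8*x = 2*n^3 + n^2*(16*x + 7) + n*(-18*x^2 - 214*x - 267) + 27*x^2 + 285*x + 378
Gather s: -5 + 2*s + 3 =2*s - 2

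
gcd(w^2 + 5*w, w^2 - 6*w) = w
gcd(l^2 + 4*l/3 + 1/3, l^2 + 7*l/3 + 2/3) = l + 1/3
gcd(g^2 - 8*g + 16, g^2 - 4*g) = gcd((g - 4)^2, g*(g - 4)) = g - 4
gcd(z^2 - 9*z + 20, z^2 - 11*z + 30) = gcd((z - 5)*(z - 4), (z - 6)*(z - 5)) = z - 5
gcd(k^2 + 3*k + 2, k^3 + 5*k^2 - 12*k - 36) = k + 2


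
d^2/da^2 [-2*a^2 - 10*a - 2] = -4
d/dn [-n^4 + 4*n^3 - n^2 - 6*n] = -4*n^3 + 12*n^2 - 2*n - 6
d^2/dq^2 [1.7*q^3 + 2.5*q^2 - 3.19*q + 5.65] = 10.2*q + 5.0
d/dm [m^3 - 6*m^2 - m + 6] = 3*m^2 - 12*m - 1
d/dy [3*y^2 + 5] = 6*y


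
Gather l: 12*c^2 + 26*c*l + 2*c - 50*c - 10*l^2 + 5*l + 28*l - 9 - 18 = 12*c^2 - 48*c - 10*l^2 + l*(26*c + 33) - 27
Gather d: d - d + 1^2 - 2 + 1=0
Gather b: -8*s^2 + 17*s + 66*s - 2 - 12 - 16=-8*s^2 + 83*s - 30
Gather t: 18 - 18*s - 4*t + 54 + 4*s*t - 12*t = -18*s + t*(4*s - 16) + 72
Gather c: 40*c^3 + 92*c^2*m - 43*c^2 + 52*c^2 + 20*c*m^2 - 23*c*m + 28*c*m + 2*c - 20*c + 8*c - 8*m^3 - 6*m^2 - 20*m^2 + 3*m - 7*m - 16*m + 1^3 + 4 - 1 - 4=40*c^3 + c^2*(92*m + 9) + c*(20*m^2 + 5*m - 10) - 8*m^3 - 26*m^2 - 20*m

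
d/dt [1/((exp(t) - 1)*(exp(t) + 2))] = (-2*exp(t) - 1)*exp(t)/(exp(4*t) + 2*exp(3*t) - 3*exp(2*t) - 4*exp(t) + 4)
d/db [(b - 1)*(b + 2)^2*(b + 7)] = 4*b^3 + 30*b^2 + 42*b - 4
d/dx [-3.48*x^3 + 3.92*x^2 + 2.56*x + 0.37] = -10.44*x^2 + 7.84*x + 2.56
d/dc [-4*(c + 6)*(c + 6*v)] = -8*c - 24*v - 24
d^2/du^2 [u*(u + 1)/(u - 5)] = 60/(u^3 - 15*u^2 + 75*u - 125)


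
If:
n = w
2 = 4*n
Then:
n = 1/2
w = 1/2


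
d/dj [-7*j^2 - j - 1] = -14*j - 1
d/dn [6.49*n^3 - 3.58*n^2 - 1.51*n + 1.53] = 19.47*n^2 - 7.16*n - 1.51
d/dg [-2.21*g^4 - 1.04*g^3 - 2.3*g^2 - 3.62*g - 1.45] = -8.84*g^3 - 3.12*g^2 - 4.6*g - 3.62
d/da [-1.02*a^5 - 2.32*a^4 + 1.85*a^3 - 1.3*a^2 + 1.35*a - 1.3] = -5.1*a^4 - 9.28*a^3 + 5.55*a^2 - 2.6*a + 1.35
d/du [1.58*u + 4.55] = 1.58000000000000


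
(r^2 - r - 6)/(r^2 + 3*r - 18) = (r + 2)/(r + 6)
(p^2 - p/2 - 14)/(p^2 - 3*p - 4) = (p + 7/2)/(p + 1)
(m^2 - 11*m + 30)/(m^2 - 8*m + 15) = (m - 6)/(m - 3)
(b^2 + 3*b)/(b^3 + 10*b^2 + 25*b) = (b + 3)/(b^2 + 10*b + 25)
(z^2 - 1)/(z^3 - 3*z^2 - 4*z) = (z - 1)/(z*(z - 4))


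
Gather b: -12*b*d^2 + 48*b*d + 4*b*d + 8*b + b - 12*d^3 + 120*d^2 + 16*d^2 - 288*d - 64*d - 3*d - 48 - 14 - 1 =b*(-12*d^2 + 52*d + 9) - 12*d^3 + 136*d^2 - 355*d - 63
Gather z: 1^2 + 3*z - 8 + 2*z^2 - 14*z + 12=2*z^2 - 11*z + 5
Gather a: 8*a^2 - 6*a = 8*a^2 - 6*a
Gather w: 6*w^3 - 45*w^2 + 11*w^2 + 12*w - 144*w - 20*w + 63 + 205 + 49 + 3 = 6*w^3 - 34*w^2 - 152*w + 320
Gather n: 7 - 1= 6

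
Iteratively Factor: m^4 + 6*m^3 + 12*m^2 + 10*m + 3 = (m + 3)*(m^3 + 3*m^2 + 3*m + 1) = (m + 1)*(m + 3)*(m^2 + 2*m + 1) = (m + 1)^2*(m + 3)*(m + 1)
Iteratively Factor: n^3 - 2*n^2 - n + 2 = (n - 2)*(n^2 - 1) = (n - 2)*(n + 1)*(n - 1)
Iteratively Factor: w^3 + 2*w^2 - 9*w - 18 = (w + 3)*(w^2 - w - 6) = (w - 3)*(w + 3)*(w + 2)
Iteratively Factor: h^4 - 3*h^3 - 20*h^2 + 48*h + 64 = (h - 4)*(h^3 + h^2 - 16*h - 16) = (h - 4)*(h + 1)*(h^2 - 16) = (h - 4)^2*(h + 1)*(h + 4)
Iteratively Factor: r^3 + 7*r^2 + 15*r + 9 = (r + 3)*(r^2 + 4*r + 3) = (r + 3)^2*(r + 1)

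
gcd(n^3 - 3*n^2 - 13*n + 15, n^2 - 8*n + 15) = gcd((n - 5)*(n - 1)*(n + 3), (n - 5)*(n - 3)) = n - 5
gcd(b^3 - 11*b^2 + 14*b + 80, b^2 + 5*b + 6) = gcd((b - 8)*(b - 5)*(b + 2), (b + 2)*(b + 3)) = b + 2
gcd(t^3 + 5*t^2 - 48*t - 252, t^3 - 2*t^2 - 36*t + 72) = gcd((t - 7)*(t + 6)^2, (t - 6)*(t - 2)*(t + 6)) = t + 6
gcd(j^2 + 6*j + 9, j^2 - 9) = j + 3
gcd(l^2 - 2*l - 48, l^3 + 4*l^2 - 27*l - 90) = l + 6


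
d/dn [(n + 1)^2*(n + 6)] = (n + 1)*(3*n + 13)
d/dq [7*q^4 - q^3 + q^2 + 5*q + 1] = 28*q^3 - 3*q^2 + 2*q + 5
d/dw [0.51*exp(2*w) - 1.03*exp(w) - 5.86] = (1.02*exp(w) - 1.03)*exp(w)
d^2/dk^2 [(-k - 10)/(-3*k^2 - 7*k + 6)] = 2*((k + 10)*(6*k + 7)^2 - (9*k + 37)*(3*k^2 + 7*k - 6))/(3*k^2 + 7*k - 6)^3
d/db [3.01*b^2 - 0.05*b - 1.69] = 6.02*b - 0.05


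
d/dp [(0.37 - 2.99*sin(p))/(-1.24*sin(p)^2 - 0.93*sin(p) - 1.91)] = (-3.7076*sin(p)^2 + 0.9176*sin(p) + 6.055)*cos(p)/(1.5376*sin(p)^4 + 2.3064*sin(p)^3 + 5.6017*sin(p)^2 + 3.5526*sin(p) + 3.6481)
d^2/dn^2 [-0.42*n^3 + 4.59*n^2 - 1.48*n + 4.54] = 9.18 - 2.52*n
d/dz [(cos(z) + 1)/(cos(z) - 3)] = 4*sin(z)/(cos(z) - 3)^2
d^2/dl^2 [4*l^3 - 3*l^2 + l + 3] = 24*l - 6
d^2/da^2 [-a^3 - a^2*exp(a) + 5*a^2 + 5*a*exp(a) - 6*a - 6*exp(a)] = -a^2*exp(a) + a*exp(a) - 6*a + 2*exp(a) + 10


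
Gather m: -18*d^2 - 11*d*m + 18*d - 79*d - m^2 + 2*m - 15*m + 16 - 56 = -18*d^2 - 61*d - m^2 + m*(-11*d - 13) - 40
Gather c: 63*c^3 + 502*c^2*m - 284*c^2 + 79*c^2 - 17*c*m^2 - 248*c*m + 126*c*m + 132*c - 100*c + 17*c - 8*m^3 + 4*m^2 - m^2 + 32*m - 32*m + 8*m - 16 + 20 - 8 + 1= 63*c^3 + c^2*(502*m - 205) + c*(-17*m^2 - 122*m + 49) - 8*m^3 + 3*m^2 + 8*m - 3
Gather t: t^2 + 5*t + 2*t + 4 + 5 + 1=t^2 + 7*t + 10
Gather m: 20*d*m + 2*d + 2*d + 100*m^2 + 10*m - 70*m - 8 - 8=4*d + 100*m^2 + m*(20*d - 60) - 16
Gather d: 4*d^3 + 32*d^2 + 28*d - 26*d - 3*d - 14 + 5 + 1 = 4*d^3 + 32*d^2 - d - 8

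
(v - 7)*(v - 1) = v^2 - 8*v + 7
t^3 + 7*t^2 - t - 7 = (t - 1)*(t + 1)*(t + 7)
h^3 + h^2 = h^2*(h + 1)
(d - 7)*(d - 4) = d^2 - 11*d + 28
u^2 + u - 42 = (u - 6)*(u + 7)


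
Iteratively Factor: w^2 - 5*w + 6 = (w - 3)*(w - 2)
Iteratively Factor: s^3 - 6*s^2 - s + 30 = (s - 3)*(s^2 - 3*s - 10) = (s - 5)*(s - 3)*(s + 2)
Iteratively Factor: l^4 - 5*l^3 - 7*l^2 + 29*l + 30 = (l - 3)*(l^3 - 2*l^2 - 13*l - 10) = (l - 3)*(l + 1)*(l^2 - 3*l - 10) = (l - 5)*(l - 3)*(l + 1)*(l + 2)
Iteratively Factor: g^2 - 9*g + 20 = (g - 4)*(g - 5)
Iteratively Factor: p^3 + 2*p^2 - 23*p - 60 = (p + 3)*(p^2 - p - 20) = (p - 5)*(p + 3)*(p + 4)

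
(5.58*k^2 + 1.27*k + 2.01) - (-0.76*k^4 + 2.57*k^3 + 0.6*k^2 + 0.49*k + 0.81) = 0.76*k^4 - 2.57*k^3 + 4.98*k^2 + 0.78*k + 1.2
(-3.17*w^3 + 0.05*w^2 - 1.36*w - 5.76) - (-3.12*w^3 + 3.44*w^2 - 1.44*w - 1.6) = -0.0499999999999998*w^3 - 3.39*w^2 + 0.0799999999999998*w - 4.16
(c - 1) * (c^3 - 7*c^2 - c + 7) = c^4 - 8*c^3 + 6*c^2 + 8*c - 7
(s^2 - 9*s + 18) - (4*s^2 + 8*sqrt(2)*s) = -3*s^2 - 8*sqrt(2)*s - 9*s + 18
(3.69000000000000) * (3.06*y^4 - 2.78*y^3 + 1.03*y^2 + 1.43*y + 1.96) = 11.2914*y^4 - 10.2582*y^3 + 3.8007*y^2 + 5.2767*y + 7.2324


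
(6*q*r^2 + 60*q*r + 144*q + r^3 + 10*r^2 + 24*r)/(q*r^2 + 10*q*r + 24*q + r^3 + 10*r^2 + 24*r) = (6*q + r)/(q + r)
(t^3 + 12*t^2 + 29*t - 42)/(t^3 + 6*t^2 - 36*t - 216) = (t^2 + 6*t - 7)/(t^2 - 36)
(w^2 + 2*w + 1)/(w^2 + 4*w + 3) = (w + 1)/(w + 3)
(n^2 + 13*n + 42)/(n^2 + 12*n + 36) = (n + 7)/(n + 6)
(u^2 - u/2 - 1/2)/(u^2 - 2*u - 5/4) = 2*(u - 1)/(2*u - 5)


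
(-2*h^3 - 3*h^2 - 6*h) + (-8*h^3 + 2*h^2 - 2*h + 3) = -10*h^3 - h^2 - 8*h + 3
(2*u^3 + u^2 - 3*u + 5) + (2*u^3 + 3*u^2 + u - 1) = 4*u^3 + 4*u^2 - 2*u + 4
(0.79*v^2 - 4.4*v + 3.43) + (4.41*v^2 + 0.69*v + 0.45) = 5.2*v^2 - 3.71*v + 3.88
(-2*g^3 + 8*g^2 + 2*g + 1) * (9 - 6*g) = 12*g^4 - 66*g^3 + 60*g^2 + 12*g + 9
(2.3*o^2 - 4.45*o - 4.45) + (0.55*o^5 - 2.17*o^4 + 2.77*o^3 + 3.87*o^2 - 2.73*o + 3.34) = 0.55*o^5 - 2.17*o^4 + 2.77*o^3 + 6.17*o^2 - 7.18*o - 1.11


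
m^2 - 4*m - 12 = (m - 6)*(m + 2)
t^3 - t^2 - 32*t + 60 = (t - 5)*(t - 2)*(t + 6)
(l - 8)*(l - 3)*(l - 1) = l^3 - 12*l^2 + 35*l - 24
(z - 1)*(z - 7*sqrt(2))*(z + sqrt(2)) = z^3 - 6*sqrt(2)*z^2 - z^2 - 14*z + 6*sqrt(2)*z + 14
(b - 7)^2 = b^2 - 14*b + 49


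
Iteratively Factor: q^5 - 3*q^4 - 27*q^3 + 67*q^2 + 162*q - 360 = (q + 3)*(q^4 - 6*q^3 - 9*q^2 + 94*q - 120) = (q - 3)*(q + 3)*(q^3 - 3*q^2 - 18*q + 40) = (q - 3)*(q - 2)*(q + 3)*(q^2 - q - 20) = (q - 5)*(q - 3)*(q - 2)*(q + 3)*(q + 4)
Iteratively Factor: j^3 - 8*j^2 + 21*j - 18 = (j - 2)*(j^2 - 6*j + 9) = (j - 3)*(j - 2)*(j - 3)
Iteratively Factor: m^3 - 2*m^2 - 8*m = (m)*(m^2 - 2*m - 8) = m*(m + 2)*(m - 4)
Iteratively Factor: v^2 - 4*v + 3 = (v - 1)*(v - 3)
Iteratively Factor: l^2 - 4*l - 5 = (l - 5)*(l + 1)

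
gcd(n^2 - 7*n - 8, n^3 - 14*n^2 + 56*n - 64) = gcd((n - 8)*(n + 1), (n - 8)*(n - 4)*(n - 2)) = n - 8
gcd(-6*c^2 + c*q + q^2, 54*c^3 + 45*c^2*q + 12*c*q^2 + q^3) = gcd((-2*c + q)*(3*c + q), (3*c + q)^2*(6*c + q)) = 3*c + q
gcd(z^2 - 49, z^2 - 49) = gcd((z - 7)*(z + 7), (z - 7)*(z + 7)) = z^2 - 49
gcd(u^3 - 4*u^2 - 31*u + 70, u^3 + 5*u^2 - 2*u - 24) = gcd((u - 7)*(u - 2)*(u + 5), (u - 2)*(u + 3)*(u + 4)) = u - 2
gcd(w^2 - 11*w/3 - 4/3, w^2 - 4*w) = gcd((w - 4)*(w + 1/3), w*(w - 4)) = w - 4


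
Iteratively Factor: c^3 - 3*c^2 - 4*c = (c)*(c^2 - 3*c - 4) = c*(c + 1)*(c - 4)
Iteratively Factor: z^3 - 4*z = (z)*(z^2 - 4) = z*(z - 2)*(z + 2)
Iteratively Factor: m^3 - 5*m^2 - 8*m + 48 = (m - 4)*(m^2 - m - 12) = (m - 4)^2*(m + 3)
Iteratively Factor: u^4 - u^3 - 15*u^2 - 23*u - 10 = (u + 1)*(u^3 - 2*u^2 - 13*u - 10) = (u + 1)^2*(u^2 - 3*u - 10) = (u + 1)^2*(u + 2)*(u - 5)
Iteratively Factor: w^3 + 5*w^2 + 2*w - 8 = (w + 4)*(w^2 + w - 2) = (w + 2)*(w + 4)*(w - 1)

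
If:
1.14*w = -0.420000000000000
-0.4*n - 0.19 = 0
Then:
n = -0.48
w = -0.37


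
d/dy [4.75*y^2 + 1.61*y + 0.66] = 9.5*y + 1.61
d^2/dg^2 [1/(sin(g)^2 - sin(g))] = (-4 - 1/sin(g) + 4/sin(g)^2 - 2/sin(g)^3)/(sin(g) - 1)^2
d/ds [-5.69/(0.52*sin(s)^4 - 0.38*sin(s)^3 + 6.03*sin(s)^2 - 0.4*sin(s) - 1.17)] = (11.8352*sin(s)^3 - 6.4866*sin(s)^2 + 68.6214*sin(s) - 2.276)*cos(s)/(-0.52*sin(s)^4 + 0.38*sin(s)^3 - 6.03*sin(s)^2 + 0.4*sin(s) + 1.17)^2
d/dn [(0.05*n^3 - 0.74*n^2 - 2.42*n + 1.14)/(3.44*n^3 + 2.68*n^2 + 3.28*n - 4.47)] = (2.6796*n^4 + 16.9776*n^3 - 8.3769*n^2 + 0.505199999999999*n + 7.0782)/(11.8336*n^6 + 18.4384*n^5 + 29.7488*n^4 - 13.1728*n^3 - 13.2008*n^2 - 29.3232*n + 19.9809)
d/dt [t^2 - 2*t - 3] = 2*t - 2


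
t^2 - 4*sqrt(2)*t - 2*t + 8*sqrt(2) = (t - 2)*(t - 4*sqrt(2))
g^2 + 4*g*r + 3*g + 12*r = (g + 3)*(g + 4*r)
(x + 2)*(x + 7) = x^2 + 9*x + 14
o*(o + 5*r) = o^2 + 5*o*r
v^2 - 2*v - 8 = (v - 4)*(v + 2)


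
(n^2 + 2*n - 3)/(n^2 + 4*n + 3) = (n - 1)/(n + 1)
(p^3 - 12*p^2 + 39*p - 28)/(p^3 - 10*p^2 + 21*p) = (p^2 - 5*p + 4)/(p*(p - 3))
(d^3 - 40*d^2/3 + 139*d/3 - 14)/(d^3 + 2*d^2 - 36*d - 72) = (3*d^2 - 22*d + 7)/(3*(d^2 + 8*d + 12))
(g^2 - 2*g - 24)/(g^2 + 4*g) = (g - 6)/g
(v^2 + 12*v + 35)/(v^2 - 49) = (v + 5)/(v - 7)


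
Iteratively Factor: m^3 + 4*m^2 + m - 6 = (m + 2)*(m^2 + 2*m - 3) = (m - 1)*(m + 2)*(m + 3)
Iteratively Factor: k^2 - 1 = (k - 1)*(k + 1)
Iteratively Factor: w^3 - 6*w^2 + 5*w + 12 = (w + 1)*(w^2 - 7*w + 12) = (w - 3)*(w + 1)*(w - 4)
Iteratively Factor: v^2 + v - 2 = (v + 2)*(v - 1)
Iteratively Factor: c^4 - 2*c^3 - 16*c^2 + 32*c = (c - 2)*(c^3 - 16*c) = (c - 4)*(c - 2)*(c^2 + 4*c) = (c - 4)*(c - 2)*(c + 4)*(c)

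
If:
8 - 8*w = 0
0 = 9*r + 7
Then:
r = -7/9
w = 1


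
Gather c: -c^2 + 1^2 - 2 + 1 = -c^2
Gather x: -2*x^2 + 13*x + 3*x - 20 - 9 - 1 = -2*x^2 + 16*x - 30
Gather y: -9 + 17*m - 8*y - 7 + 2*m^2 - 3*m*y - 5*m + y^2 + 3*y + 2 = 2*m^2 + 12*m + y^2 + y*(-3*m - 5) - 14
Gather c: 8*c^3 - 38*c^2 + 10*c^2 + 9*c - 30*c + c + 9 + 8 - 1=8*c^3 - 28*c^2 - 20*c + 16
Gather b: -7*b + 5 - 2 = 3 - 7*b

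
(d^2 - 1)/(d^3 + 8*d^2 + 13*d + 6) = (d - 1)/(d^2 + 7*d + 6)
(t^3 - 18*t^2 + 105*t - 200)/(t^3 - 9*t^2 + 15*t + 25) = (t - 8)/(t + 1)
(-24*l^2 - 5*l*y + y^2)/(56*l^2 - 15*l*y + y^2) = (3*l + y)/(-7*l + y)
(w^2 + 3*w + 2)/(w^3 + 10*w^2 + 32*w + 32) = (w + 1)/(w^2 + 8*w + 16)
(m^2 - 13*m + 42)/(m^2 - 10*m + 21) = (m - 6)/(m - 3)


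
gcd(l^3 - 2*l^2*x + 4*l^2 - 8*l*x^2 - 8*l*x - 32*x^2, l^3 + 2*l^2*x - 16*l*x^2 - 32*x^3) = -l^2 + 2*l*x + 8*x^2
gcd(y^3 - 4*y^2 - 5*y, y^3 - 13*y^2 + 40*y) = y^2 - 5*y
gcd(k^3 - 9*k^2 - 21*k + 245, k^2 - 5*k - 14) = k - 7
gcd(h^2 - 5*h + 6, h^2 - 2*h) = h - 2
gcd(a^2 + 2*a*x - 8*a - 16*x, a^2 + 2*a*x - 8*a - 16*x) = a^2 + 2*a*x - 8*a - 16*x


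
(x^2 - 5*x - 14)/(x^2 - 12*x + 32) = (x^2 - 5*x - 14)/(x^2 - 12*x + 32)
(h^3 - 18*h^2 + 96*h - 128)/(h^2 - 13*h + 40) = (h^2 - 10*h + 16)/(h - 5)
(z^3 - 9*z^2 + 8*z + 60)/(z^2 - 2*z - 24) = (z^2 - 3*z - 10)/(z + 4)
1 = 1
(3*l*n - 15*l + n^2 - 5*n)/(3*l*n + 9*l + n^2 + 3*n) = (n - 5)/(n + 3)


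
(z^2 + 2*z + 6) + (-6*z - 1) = z^2 - 4*z + 5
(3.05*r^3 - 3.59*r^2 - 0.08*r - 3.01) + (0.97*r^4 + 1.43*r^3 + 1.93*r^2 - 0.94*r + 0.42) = 0.97*r^4 + 4.48*r^3 - 1.66*r^2 - 1.02*r - 2.59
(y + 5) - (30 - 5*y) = 6*y - 25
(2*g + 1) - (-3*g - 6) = 5*g + 7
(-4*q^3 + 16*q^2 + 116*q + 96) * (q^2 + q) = -4*q^5 + 12*q^4 + 132*q^3 + 212*q^2 + 96*q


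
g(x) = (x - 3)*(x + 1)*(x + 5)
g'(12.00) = 491.00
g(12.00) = 1989.00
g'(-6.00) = 59.00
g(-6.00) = -45.00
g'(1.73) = 6.36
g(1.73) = -23.33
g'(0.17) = -11.89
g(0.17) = -17.12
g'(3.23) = 37.68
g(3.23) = 8.01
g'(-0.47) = -15.16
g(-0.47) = -8.33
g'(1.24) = -0.95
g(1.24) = -24.60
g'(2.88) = 29.16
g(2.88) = -3.67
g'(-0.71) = -15.75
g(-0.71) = -4.62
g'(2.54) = 21.59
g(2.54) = -12.28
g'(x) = (x - 3)*(x + 1) + (x - 3)*(x + 5) + (x + 1)*(x + 5) = 3*x^2 + 6*x - 13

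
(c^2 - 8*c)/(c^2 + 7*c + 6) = c*(c - 8)/(c^2 + 7*c + 6)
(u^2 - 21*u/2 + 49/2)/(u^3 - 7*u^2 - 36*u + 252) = (u - 7/2)/(u^2 - 36)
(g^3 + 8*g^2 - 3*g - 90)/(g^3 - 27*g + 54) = (g + 5)/(g - 3)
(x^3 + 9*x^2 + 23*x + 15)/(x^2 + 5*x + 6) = (x^2 + 6*x + 5)/(x + 2)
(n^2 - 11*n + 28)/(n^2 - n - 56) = (-n^2 + 11*n - 28)/(-n^2 + n + 56)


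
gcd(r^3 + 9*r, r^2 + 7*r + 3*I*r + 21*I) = r + 3*I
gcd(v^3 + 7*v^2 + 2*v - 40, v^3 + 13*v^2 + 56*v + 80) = v^2 + 9*v + 20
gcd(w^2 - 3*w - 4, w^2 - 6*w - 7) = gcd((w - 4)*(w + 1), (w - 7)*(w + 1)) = w + 1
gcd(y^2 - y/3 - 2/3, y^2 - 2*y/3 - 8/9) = y + 2/3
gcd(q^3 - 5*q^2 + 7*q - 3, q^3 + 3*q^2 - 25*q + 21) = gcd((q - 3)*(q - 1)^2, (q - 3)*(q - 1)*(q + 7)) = q^2 - 4*q + 3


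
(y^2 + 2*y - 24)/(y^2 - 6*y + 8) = (y + 6)/(y - 2)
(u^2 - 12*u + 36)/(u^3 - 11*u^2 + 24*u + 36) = 1/(u + 1)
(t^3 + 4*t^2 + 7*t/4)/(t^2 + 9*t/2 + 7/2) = t*(2*t + 1)/(2*(t + 1))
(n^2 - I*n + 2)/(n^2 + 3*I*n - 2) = (n - 2*I)/(n + 2*I)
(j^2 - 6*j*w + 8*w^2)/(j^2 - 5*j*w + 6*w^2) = (-j + 4*w)/(-j + 3*w)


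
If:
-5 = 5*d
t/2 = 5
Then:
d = -1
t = 10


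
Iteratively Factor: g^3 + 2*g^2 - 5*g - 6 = (g + 3)*(g^2 - g - 2) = (g - 2)*(g + 3)*(g + 1)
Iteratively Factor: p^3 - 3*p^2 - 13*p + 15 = (p - 1)*(p^2 - 2*p - 15) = (p - 1)*(p + 3)*(p - 5)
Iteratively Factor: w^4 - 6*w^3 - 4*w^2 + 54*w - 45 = (w + 3)*(w^3 - 9*w^2 + 23*w - 15) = (w - 3)*(w + 3)*(w^2 - 6*w + 5) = (w - 5)*(w - 3)*(w + 3)*(w - 1)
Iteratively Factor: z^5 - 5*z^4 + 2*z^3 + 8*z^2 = (z + 1)*(z^4 - 6*z^3 + 8*z^2) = (z - 2)*(z + 1)*(z^3 - 4*z^2) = (z - 4)*(z - 2)*(z + 1)*(z^2) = z*(z - 4)*(z - 2)*(z + 1)*(z)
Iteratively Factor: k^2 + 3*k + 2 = (k + 2)*(k + 1)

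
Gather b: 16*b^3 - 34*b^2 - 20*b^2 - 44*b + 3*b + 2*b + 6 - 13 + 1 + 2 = 16*b^3 - 54*b^2 - 39*b - 4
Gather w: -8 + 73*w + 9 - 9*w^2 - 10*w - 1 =-9*w^2 + 63*w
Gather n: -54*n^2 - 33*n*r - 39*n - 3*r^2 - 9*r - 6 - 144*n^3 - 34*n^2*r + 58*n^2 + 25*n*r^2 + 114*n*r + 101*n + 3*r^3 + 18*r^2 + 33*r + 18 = -144*n^3 + n^2*(4 - 34*r) + n*(25*r^2 + 81*r + 62) + 3*r^3 + 15*r^2 + 24*r + 12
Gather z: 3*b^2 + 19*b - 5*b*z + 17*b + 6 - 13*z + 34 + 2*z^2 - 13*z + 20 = 3*b^2 + 36*b + 2*z^2 + z*(-5*b - 26) + 60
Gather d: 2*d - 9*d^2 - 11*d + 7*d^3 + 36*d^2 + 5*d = 7*d^3 + 27*d^2 - 4*d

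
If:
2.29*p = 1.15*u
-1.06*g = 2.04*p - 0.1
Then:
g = 0.0943396226415094 - 0.966466177803411*u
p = 0.502183406113537*u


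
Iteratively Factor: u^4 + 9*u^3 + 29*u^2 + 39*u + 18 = (u + 3)*(u^3 + 6*u^2 + 11*u + 6) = (u + 1)*(u + 3)*(u^2 + 5*u + 6) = (u + 1)*(u + 2)*(u + 3)*(u + 3)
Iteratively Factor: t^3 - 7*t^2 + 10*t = (t)*(t^2 - 7*t + 10) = t*(t - 5)*(t - 2)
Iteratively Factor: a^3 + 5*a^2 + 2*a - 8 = (a + 2)*(a^2 + 3*a - 4) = (a + 2)*(a + 4)*(a - 1)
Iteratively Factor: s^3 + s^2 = (s)*(s^2 + s) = s^2*(s + 1)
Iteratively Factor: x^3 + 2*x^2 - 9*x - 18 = (x + 3)*(x^2 - x - 6) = (x - 3)*(x + 3)*(x + 2)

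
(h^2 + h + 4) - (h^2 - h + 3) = 2*h + 1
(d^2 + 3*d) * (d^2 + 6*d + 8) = d^4 + 9*d^3 + 26*d^2 + 24*d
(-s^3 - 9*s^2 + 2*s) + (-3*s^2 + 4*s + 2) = -s^3 - 12*s^2 + 6*s + 2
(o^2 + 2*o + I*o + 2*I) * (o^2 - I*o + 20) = o^4 + 2*o^3 + 21*o^2 + 42*o + 20*I*o + 40*I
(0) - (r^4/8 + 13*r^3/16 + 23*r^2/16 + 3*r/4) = -r^4/8 - 13*r^3/16 - 23*r^2/16 - 3*r/4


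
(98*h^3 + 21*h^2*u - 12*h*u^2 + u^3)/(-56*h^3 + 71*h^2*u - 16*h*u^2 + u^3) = (-14*h^2 - 5*h*u + u^2)/(8*h^2 - 9*h*u + u^2)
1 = 1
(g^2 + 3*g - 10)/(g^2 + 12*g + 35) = (g - 2)/(g + 7)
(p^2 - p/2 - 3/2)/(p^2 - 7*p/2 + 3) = (p + 1)/(p - 2)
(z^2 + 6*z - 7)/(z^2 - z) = (z + 7)/z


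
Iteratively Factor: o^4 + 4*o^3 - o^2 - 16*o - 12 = (o - 2)*(o^3 + 6*o^2 + 11*o + 6) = (o - 2)*(o + 1)*(o^2 + 5*o + 6) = (o - 2)*(o + 1)*(o + 3)*(o + 2)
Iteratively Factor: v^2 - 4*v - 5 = (v + 1)*(v - 5)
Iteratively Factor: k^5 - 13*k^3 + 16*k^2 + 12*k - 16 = (k - 1)*(k^4 + k^3 - 12*k^2 + 4*k + 16) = (k - 1)*(k + 1)*(k^3 - 12*k + 16) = (k - 2)*(k - 1)*(k + 1)*(k^2 + 2*k - 8) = (k - 2)*(k - 1)*(k + 1)*(k + 4)*(k - 2)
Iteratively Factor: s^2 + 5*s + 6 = (s + 3)*(s + 2)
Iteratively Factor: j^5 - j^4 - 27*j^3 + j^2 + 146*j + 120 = (j + 1)*(j^4 - 2*j^3 - 25*j^2 + 26*j + 120) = (j + 1)*(j + 2)*(j^3 - 4*j^2 - 17*j + 60) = (j + 1)*(j + 2)*(j + 4)*(j^2 - 8*j + 15) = (j - 3)*(j + 1)*(j + 2)*(j + 4)*(j - 5)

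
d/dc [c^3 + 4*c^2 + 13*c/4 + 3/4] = 3*c^2 + 8*c + 13/4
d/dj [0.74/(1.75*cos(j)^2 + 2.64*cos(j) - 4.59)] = (2.59*cos(j) + 1.9536)*sin(j)/(1.75*cos(j)^2 + 2.64*cos(j) - 4.59)^2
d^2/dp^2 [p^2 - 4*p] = 2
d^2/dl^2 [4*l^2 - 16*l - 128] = 8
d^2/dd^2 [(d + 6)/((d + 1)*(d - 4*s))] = 2*((d + 1)^2*(d + 6) - (d + 1)^2*(d - 4*s) + (d + 1)*(d + 6)*(d - 4*s) - (d + 1)*(d - 4*s)^2 + (d + 6)*(d - 4*s)^2)/((d + 1)^3*(d - 4*s)^3)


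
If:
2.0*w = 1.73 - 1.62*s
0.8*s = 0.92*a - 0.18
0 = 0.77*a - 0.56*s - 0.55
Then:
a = 3.37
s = 3.64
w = -2.09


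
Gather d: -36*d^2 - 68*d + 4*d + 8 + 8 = -36*d^2 - 64*d + 16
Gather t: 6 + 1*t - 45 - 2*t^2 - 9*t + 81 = -2*t^2 - 8*t + 42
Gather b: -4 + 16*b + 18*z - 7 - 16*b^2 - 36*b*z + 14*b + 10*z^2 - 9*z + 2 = -16*b^2 + b*(30 - 36*z) + 10*z^2 + 9*z - 9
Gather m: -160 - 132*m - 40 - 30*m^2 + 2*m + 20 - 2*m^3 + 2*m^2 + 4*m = -2*m^3 - 28*m^2 - 126*m - 180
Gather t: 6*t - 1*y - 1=6*t - y - 1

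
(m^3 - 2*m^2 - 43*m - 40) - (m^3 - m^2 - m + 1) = -m^2 - 42*m - 41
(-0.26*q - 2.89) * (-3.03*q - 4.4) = 0.7878*q^2 + 9.9007*q + 12.716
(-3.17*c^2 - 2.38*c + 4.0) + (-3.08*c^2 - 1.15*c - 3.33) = -6.25*c^2 - 3.53*c + 0.67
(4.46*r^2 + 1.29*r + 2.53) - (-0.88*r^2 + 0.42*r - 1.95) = 5.34*r^2 + 0.87*r + 4.48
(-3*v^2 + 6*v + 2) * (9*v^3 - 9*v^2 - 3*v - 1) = -27*v^5 + 81*v^4 - 27*v^3 - 33*v^2 - 12*v - 2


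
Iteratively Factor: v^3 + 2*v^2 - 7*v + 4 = (v - 1)*(v^2 + 3*v - 4) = (v - 1)*(v + 4)*(v - 1)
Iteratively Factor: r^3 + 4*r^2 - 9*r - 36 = (r + 3)*(r^2 + r - 12) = (r - 3)*(r + 3)*(r + 4)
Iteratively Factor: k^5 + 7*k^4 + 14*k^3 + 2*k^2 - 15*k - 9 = (k + 1)*(k^4 + 6*k^3 + 8*k^2 - 6*k - 9) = (k + 1)^2*(k^3 + 5*k^2 + 3*k - 9) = (k + 1)^2*(k + 3)*(k^2 + 2*k - 3) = (k + 1)^2*(k + 3)^2*(k - 1)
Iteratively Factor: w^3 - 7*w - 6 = (w - 3)*(w^2 + 3*w + 2) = (w - 3)*(w + 1)*(w + 2)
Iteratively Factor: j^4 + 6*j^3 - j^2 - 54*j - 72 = (j + 2)*(j^3 + 4*j^2 - 9*j - 36) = (j - 3)*(j + 2)*(j^2 + 7*j + 12) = (j - 3)*(j + 2)*(j + 4)*(j + 3)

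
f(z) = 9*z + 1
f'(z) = 9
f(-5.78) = -51.02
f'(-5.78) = 9.00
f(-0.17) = -0.53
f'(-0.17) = 9.00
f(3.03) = 28.27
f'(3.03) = 9.00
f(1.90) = 18.10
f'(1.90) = 9.00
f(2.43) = 22.87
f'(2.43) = 9.00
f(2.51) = 23.59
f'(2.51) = 9.00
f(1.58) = 15.22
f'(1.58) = 9.00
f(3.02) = 28.18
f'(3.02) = 9.00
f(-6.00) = -53.00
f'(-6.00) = 9.00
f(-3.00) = -26.00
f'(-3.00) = 9.00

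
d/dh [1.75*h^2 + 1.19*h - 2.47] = 3.5*h + 1.19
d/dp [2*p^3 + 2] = 6*p^2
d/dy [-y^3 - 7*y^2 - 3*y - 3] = -3*y^2 - 14*y - 3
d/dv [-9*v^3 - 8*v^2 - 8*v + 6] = -27*v^2 - 16*v - 8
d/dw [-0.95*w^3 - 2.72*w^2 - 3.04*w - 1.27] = -2.85*w^2 - 5.44*w - 3.04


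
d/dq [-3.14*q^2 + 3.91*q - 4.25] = 3.91 - 6.28*q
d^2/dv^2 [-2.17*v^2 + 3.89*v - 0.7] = -4.34000000000000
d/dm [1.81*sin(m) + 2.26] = 1.81*cos(m)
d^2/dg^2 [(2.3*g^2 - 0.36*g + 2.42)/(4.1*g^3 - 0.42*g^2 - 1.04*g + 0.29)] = (77.326*g^6 - 36.3096*g^5 + 550.72512*g^4 - 110.168008*g^3 - 52.534632*g^2 - 11.185032*g + 5.994164)/(68.921*g^9 - 21.1806*g^8 - 50.27748*g^7 + 25.295892*g^6 + 9.757032*g^5 - 8.628708*g^4 + 0.669598*g^3 + 0.835026*g^2 - 0.262392*g + 0.024389)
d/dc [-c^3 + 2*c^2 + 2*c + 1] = -3*c^2 + 4*c + 2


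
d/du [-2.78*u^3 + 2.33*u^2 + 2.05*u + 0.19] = -8.34*u^2 + 4.66*u + 2.05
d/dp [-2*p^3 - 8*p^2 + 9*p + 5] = -6*p^2 - 16*p + 9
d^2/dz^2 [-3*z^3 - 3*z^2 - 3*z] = -18*z - 6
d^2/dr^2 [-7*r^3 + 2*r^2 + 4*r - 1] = 4 - 42*r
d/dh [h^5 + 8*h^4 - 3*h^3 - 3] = h^2*(5*h^2 + 32*h - 9)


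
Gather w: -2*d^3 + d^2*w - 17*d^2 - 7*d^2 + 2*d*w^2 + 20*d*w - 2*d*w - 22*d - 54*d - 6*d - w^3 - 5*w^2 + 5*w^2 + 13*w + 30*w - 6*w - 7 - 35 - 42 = -2*d^3 - 24*d^2 + 2*d*w^2 - 82*d - w^3 + w*(d^2 + 18*d + 37) - 84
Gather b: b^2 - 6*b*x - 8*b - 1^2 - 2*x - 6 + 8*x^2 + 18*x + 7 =b^2 + b*(-6*x - 8) + 8*x^2 + 16*x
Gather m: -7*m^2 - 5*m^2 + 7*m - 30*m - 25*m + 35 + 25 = -12*m^2 - 48*m + 60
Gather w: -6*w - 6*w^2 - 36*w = -6*w^2 - 42*w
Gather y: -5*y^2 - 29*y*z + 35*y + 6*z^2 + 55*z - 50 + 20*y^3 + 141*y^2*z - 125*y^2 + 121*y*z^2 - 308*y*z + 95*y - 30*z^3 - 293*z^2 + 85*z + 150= 20*y^3 + y^2*(141*z - 130) + y*(121*z^2 - 337*z + 130) - 30*z^3 - 287*z^2 + 140*z + 100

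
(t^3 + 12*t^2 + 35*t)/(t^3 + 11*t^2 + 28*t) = (t + 5)/(t + 4)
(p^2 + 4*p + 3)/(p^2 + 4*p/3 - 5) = 3*(p + 1)/(3*p - 5)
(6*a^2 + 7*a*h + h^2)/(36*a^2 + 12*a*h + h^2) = (a + h)/(6*a + h)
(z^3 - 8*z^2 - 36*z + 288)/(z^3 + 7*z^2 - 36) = (z^2 - 14*z + 48)/(z^2 + z - 6)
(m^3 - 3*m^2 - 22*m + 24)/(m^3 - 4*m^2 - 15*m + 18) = (m + 4)/(m + 3)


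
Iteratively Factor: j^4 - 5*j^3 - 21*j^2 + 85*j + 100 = (j + 1)*(j^3 - 6*j^2 - 15*j + 100) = (j - 5)*(j + 1)*(j^2 - j - 20) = (j - 5)^2*(j + 1)*(j + 4)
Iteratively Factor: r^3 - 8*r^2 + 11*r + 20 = (r + 1)*(r^2 - 9*r + 20) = (r - 4)*(r + 1)*(r - 5)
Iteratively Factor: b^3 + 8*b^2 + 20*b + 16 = (b + 2)*(b^2 + 6*b + 8) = (b + 2)^2*(b + 4)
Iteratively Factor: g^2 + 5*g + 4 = (g + 4)*(g + 1)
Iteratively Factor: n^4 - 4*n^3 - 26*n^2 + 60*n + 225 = (n - 5)*(n^3 + n^2 - 21*n - 45) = (n - 5)^2*(n^2 + 6*n + 9) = (n - 5)^2*(n + 3)*(n + 3)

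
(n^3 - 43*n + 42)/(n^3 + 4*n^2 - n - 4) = (n^2 + n - 42)/(n^2 + 5*n + 4)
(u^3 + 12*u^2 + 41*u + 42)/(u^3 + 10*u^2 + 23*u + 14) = (u + 3)/(u + 1)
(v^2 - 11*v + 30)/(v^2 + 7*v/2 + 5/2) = 2*(v^2 - 11*v + 30)/(2*v^2 + 7*v + 5)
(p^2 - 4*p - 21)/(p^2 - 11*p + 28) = (p + 3)/(p - 4)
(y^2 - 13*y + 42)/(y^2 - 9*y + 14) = (y - 6)/(y - 2)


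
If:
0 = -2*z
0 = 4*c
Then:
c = 0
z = 0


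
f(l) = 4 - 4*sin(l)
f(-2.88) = 5.03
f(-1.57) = 8.00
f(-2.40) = 6.70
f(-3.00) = 4.56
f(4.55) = 7.95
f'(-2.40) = 2.95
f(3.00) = 3.44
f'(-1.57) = -0.00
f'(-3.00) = 3.96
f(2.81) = 2.70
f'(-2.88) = 3.86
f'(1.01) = -2.13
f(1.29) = 0.16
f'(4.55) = 0.65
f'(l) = -4*cos(l)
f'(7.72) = -0.53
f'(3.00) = 3.96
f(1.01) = 0.61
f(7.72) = 0.04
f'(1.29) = -1.11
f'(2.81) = 3.78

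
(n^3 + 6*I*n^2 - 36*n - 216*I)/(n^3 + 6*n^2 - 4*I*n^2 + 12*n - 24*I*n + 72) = (n^2 + 6*n*(-1 + I) - 36*I)/(n^2 - 4*I*n + 12)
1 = 1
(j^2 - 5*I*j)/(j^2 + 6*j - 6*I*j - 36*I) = j*(j - 5*I)/(j^2 + 6*j*(1 - I) - 36*I)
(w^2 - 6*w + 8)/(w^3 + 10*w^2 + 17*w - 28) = (w^2 - 6*w + 8)/(w^3 + 10*w^2 + 17*w - 28)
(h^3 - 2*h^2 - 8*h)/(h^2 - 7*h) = (h^2 - 2*h - 8)/(h - 7)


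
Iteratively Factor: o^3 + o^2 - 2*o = (o)*(o^2 + o - 2) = o*(o + 2)*(o - 1)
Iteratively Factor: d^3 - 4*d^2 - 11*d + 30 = (d - 5)*(d^2 + d - 6) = (d - 5)*(d - 2)*(d + 3)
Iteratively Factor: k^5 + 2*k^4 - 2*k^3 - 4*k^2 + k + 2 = (k - 1)*(k^4 + 3*k^3 + k^2 - 3*k - 2) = (k - 1)*(k + 2)*(k^3 + k^2 - k - 1) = (k - 1)*(k + 1)*(k + 2)*(k^2 - 1) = (k - 1)*(k + 1)^2*(k + 2)*(k - 1)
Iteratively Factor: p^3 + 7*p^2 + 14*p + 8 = (p + 1)*(p^2 + 6*p + 8) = (p + 1)*(p + 4)*(p + 2)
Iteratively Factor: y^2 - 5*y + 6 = (y - 3)*(y - 2)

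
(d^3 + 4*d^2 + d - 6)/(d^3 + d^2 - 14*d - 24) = (d - 1)/(d - 4)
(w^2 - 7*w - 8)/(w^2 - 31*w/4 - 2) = 4*(w + 1)/(4*w + 1)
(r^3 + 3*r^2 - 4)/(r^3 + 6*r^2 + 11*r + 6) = (r^2 + r - 2)/(r^2 + 4*r + 3)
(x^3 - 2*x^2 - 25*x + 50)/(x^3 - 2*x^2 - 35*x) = (x^2 - 7*x + 10)/(x*(x - 7))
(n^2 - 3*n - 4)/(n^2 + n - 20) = (n + 1)/(n + 5)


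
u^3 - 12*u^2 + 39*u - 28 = (u - 7)*(u - 4)*(u - 1)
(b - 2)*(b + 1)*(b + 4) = b^3 + 3*b^2 - 6*b - 8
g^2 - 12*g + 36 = (g - 6)^2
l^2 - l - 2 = (l - 2)*(l + 1)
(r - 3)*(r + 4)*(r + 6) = r^3 + 7*r^2 - 6*r - 72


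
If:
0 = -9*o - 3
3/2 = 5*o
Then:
No Solution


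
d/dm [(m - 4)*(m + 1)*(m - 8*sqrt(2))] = 3*m^2 - 16*sqrt(2)*m - 6*m - 4 + 24*sqrt(2)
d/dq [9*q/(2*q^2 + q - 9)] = 9*(2*q^2 - q*(4*q + 1) + q - 9)/(2*q^2 + q - 9)^2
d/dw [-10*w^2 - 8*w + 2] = -20*w - 8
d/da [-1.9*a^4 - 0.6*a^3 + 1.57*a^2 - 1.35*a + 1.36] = -7.6*a^3 - 1.8*a^2 + 3.14*a - 1.35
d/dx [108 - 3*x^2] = -6*x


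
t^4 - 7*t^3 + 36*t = t*(t - 6)*(t - 3)*(t + 2)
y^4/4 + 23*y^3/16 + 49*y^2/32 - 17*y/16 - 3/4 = (y/4 + 1)*(y - 3/4)*(y + 1/2)*(y + 2)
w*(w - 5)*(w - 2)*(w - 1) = w^4 - 8*w^3 + 17*w^2 - 10*w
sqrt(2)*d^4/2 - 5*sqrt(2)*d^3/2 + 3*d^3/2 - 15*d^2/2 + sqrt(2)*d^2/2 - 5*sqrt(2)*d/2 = d*(d - 5)*(d + sqrt(2)/2)*(sqrt(2)*d/2 + 1)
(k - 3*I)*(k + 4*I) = k^2 + I*k + 12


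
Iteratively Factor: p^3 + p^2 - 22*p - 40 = (p - 5)*(p^2 + 6*p + 8) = (p - 5)*(p + 4)*(p + 2)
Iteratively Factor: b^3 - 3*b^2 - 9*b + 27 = (b - 3)*(b^2 - 9) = (b - 3)*(b + 3)*(b - 3)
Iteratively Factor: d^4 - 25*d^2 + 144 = (d + 4)*(d^3 - 4*d^2 - 9*d + 36) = (d - 4)*(d + 4)*(d^2 - 9) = (d - 4)*(d - 3)*(d + 4)*(d + 3)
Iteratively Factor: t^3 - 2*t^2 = (t - 2)*(t^2) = t*(t - 2)*(t)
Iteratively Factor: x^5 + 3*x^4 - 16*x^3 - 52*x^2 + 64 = (x - 1)*(x^4 + 4*x^3 - 12*x^2 - 64*x - 64) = (x - 1)*(x + 4)*(x^3 - 12*x - 16) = (x - 1)*(x + 2)*(x + 4)*(x^2 - 2*x - 8) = (x - 4)*(x - 1)*(x + 2)*(x + 4)*(x + 2)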